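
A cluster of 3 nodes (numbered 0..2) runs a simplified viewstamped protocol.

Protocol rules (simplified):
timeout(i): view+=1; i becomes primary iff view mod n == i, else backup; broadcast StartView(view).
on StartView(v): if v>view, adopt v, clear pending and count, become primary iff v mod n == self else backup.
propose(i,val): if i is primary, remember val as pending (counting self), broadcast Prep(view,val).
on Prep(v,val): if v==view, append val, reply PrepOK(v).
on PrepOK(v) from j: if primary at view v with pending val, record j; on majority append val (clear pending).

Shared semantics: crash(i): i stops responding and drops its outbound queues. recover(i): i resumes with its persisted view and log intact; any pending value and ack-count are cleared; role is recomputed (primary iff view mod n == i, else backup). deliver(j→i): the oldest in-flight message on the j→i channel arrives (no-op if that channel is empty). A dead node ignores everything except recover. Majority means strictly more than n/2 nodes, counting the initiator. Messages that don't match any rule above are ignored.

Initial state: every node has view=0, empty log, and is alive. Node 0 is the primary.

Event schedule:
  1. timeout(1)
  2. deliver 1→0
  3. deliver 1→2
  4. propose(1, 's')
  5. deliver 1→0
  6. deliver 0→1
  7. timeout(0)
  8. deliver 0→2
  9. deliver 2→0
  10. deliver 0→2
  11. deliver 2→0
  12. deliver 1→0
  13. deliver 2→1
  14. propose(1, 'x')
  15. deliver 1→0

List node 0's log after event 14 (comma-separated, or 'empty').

e1 timeout(1): 1[prim,v=1,-]
e2 deliver 1→0: 0[back,v=1,-]
e3 deliver 1→2: 2[back,v=1,-]
e4 propose(1,'s'): ·
e5 deliver 1→0: 0[back,v=1,s]
e6 deliver 0→1: 1[prim,v=1,s]
e7 timeout(0): 0[back,v=2,s]
e8 deliver 0→2: 2[prim,v=2,-]
e9 deliver 2→0: ·
e10 deliver 0→2: ·
e11 deliver 2→0: ·
e12 deliver 1→0: ·
e13 deliver 2→1: ·
e14 propose(1,'x'): ·

s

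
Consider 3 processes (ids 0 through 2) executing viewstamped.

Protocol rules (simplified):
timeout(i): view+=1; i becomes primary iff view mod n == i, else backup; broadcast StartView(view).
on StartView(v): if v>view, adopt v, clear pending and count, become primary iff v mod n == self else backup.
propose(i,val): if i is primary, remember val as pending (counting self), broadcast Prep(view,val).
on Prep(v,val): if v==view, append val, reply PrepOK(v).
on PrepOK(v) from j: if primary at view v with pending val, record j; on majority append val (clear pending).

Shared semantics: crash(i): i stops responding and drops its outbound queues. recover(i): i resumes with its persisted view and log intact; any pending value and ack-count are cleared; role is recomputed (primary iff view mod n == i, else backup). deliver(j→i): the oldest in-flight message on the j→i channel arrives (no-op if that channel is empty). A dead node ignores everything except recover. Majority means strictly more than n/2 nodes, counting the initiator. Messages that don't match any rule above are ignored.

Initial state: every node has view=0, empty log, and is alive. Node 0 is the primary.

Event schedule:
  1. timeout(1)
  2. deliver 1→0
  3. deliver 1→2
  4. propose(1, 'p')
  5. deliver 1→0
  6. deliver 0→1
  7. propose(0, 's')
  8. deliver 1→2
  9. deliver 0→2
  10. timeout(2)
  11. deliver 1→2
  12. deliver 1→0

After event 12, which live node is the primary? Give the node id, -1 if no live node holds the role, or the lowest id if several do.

step 1 timeout(1): 1={prim,v=1,log=-}
step 2 deliver 1→0: 0={back,v=1,log=-}
step 3 deliver 1→2: 2={back,v=1,log=-}
step 4 propose(1,'p'): —
step 5 deliver 1→0: 0={back,v=1,log=p}
step 6 deliver 0→1: 1={prim,v=1,log=p}
step 7 propose(0,'s'): —
step 8 deliver 1→2: 2={back,v=1,log=p}
step 9 deliver 0→2: —
step 10 timeout(2): 2={prim,v=2,log=p}
step 11 deliver 1→2: —
step 12 deliver 1→0: —

1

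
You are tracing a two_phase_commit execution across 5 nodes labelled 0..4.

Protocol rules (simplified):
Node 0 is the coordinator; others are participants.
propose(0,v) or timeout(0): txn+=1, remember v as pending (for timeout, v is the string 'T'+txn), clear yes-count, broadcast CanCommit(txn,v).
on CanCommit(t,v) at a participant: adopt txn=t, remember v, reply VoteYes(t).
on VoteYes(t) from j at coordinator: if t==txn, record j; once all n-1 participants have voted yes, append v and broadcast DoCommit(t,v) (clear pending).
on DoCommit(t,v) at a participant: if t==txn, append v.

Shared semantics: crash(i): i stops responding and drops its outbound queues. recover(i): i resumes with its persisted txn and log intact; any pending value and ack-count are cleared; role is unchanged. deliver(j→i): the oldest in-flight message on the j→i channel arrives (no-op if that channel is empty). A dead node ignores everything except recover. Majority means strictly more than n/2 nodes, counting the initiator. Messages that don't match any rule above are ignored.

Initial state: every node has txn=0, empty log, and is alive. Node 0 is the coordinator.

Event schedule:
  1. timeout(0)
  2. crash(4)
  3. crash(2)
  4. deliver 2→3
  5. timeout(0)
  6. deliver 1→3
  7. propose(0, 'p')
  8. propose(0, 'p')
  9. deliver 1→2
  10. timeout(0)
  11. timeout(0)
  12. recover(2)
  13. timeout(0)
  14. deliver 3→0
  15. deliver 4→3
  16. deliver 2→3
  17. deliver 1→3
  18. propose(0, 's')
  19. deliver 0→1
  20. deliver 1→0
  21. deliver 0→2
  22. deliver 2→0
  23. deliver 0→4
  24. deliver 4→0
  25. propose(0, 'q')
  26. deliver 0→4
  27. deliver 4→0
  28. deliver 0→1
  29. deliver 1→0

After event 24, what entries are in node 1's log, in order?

1. timeout(0):  <0:coor t1 ->
2. crash(4):  <4:✗part t0 ->
3. crash(2):  <2:✗part t0 ->
4. deliver 2→3:  nop
5. timeout(0):  <0:coor t2 ->
6. deliver 1→3:  nop
7. propose(0,'p'):  <0:coor t3 ->
8. propose(0,'p'):  <0:coor t4 ->
9. deliver 1→2:  nop
10. timeout(0):  <0:coor t5 ->
11. timeout(0):  <0:coor t6 ->
12. recover(2):  <2:part t0 ->
13. timeout(0):  <0:coor t7 ->
14. deliver 3→0:  nop
15. deliver 4→3:  nop
16. deliver 2→3:  nop
17. deliver 1→3:  nop
18. propose(0,'s'):  <0:coor t8 ->
19. deliver 0→1:  <1:part t1 ->
20. deliver 1→0:  nop
21. deliver 0→2:  <2:part t1 ->
22. deliver 2→0:  nop
23. deliver 0→4:  nop
24. deliver 4→0:  nop

empty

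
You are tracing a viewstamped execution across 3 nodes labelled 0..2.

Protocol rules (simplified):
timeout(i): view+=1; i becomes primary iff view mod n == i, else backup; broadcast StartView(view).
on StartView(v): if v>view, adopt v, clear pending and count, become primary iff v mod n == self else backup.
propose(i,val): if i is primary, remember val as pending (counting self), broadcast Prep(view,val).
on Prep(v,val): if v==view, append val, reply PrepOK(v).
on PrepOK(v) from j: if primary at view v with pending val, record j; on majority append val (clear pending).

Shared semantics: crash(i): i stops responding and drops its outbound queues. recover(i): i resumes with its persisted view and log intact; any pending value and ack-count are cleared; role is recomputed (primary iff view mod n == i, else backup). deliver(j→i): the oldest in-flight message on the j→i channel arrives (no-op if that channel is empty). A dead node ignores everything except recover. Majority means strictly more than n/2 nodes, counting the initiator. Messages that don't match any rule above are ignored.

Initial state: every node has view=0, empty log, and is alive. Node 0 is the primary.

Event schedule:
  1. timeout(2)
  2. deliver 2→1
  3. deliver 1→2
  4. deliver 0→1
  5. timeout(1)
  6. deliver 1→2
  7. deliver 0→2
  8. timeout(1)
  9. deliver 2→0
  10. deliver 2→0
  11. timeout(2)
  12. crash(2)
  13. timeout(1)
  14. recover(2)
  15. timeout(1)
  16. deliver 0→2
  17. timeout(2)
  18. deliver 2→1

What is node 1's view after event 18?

step 1 timeout(2): 2={back,v=1,log=-}
step 2 deliver 2→1: 1={prim,v=1,log=-}
step 3 deliver 1→2: —
step 4 deliver 0→1: —
step 5 timeout(1): 1={back,v=2,log=-}
step 6 deliver 1→2: 2={prim,v=2,log=-}
step 7 deliver 0→2: —
step 8 timeout(1): 1={back,v=3,log=-}
step 9 deliver 2→0: 0={back,v=1,log=-}
step 10 deliver 2→0: —
step 11 timeout(2): 2={back,v=3,log=-}
step 12 crash(2): 2={✗back,v=3,log=-}
step 13 timeout(1): 1={prim,v=4,log=-}
step 14 recover(2): 2={back,v=3,log=-}
step 15 timeout(1): 1={back,v=5,log=-}
step 16 deliver 0→2: —
step 17 timeout(2): 2={back,v=4,log=-}
step 18 deliver 2→1: —

5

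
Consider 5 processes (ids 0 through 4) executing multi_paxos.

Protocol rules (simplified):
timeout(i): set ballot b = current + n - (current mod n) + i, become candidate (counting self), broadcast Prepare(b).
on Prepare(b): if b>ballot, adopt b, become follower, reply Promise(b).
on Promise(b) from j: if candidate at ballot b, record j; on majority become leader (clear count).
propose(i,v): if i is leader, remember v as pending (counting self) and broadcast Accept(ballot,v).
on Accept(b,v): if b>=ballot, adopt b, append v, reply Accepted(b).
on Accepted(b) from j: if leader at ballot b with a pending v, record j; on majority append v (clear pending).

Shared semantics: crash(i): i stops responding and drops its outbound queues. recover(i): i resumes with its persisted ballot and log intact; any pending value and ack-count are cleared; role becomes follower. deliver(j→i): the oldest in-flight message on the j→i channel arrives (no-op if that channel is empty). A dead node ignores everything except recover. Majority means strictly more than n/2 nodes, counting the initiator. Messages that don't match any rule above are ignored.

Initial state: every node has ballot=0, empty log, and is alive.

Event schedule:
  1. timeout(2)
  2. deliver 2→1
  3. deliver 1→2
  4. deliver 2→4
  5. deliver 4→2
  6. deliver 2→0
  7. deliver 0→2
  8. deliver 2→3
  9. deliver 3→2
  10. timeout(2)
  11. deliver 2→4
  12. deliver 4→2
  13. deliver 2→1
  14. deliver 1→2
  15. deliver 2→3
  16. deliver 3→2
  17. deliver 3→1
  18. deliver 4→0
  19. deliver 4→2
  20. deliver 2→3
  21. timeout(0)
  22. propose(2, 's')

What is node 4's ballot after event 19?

12

[1] timeout(2) → N2(cand b7 [-])
[2] deliver 2→1 → N1(foll b7 [-])
[3] deliver 1→2 → ∅
[4] deliver 2→4 → N4(foll b7 [-])
[5] deliver 4→2 → N2(lead b7 [-])
[6] deliver 2→0 → N0(foll b7 [-])
[7] deliver 0→2 → ∅
[8] deliver 2→3 → N3(foll b7 [-])
[9] deliver 3→2 → ∅
[10] timeout(2) → N2(cand b12 [-])
[11] deliver 2→4 → N4(foll b12 [-])
[12] deliver 4→2 → ∅
[13] deliver 2→1 → N1(foll b12 [-])
[14] deliver 1→2 → N2(lead b12 [-])
[15] deliver 2→3 → N3(foll b12 [-])
[16] deliver 3→2 → ∅
[17] deliver 3→1 → ∅
[18] deliver 4→0 → ∅
[19] deliver 4→2 → ∅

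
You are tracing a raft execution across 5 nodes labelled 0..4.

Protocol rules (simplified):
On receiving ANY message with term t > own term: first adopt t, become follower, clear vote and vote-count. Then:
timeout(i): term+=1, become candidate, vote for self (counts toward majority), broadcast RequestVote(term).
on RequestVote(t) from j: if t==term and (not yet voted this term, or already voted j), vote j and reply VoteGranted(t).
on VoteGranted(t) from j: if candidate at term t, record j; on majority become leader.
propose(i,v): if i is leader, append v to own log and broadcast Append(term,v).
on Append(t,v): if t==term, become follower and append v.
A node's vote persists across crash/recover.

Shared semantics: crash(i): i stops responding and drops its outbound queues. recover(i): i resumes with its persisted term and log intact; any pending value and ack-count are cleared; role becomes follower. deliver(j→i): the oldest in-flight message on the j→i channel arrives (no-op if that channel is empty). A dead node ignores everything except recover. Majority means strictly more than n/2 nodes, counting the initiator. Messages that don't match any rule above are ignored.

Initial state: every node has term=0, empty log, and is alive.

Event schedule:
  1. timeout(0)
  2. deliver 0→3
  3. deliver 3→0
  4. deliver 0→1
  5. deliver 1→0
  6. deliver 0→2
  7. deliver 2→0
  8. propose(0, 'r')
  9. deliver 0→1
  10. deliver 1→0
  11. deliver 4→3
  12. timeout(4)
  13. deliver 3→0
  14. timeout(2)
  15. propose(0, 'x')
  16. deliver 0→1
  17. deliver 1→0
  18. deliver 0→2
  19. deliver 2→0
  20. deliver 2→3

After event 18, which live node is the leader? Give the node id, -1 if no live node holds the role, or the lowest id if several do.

[1] timeout(0) → N0(cand t1 [-])
[2] deliver 0→3 → N3(foll t1 [-])
[3] deliver 3→0 → ∅
[4] deliver 0→1 → N1(foll t1 [-])
[5] deliver 1→0 → N0(lead t1 [-])
[6] deliver 0→2 → N2(foll t1 [-])
[7] deliver 2→0 → ∅
[8] propose(0,'r') → N0(lead t1 [r])
[9] deliver 0→1 → N1(foll t1 [r])
[10] deliver 1→0 → ∅
[11] deliver 4→3 → ∅
[12] timeout(4) → N4(cand t1 [-])
[13] deliver 3→0 → ∅
[14] timeout(2) → N2(cand t2 [-])
[15] propose(0,'x') → N0(lead t1 [r,x])
[16] deliver 0→1 → N1(foll t1 [r,x])
[17] deliver 1→0 → ∅
[18] deliver 0→2 → ∅

0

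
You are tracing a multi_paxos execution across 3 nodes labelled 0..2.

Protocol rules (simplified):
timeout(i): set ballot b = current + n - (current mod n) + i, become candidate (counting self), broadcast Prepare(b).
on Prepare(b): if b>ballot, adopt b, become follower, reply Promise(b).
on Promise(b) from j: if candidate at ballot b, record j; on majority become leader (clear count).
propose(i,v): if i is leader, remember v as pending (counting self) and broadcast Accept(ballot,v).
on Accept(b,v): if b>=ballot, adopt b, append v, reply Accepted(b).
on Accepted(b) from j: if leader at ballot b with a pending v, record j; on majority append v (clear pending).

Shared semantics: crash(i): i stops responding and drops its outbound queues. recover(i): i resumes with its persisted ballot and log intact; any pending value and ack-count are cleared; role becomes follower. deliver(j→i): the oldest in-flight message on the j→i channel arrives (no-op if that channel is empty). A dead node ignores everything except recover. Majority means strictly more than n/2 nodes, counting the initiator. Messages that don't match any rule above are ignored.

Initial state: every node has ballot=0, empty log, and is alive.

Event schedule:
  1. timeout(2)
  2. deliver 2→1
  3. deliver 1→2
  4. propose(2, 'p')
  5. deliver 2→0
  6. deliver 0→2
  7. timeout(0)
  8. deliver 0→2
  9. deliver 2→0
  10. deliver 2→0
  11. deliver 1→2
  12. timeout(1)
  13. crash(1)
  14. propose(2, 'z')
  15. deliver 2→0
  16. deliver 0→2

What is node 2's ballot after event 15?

6

after 1 — timeout(2): n2:cand/b5/[-]
after 2 — deliver 2→1: n1:foll/b5/[-]
after 3 — deliver 1→2: n2:lead/b5/[-]
after 4 — propose(2,'p'): ·
after 5 — deliver 2→0: n0:foll/b5/[-]
after 6 — deliver 0→2: ·
after 7 — timeout(0): n0:cand/b6/[-]
after 8 — deliver 0→2: n2:foll/b6/[-]
after 9 — deliver 2→0: ·
after 10 — deliver 2→0: n0:lead/b6/[-]
after 11 — deliver 1→2: ·
after 12 — timeout(1): n1:cand/b7/[-]
after 13 — crash(1): n1:✗cand/b7/[-]
after 14 — propose(2,'z'): ·
after 15 — deliver 2→0: ·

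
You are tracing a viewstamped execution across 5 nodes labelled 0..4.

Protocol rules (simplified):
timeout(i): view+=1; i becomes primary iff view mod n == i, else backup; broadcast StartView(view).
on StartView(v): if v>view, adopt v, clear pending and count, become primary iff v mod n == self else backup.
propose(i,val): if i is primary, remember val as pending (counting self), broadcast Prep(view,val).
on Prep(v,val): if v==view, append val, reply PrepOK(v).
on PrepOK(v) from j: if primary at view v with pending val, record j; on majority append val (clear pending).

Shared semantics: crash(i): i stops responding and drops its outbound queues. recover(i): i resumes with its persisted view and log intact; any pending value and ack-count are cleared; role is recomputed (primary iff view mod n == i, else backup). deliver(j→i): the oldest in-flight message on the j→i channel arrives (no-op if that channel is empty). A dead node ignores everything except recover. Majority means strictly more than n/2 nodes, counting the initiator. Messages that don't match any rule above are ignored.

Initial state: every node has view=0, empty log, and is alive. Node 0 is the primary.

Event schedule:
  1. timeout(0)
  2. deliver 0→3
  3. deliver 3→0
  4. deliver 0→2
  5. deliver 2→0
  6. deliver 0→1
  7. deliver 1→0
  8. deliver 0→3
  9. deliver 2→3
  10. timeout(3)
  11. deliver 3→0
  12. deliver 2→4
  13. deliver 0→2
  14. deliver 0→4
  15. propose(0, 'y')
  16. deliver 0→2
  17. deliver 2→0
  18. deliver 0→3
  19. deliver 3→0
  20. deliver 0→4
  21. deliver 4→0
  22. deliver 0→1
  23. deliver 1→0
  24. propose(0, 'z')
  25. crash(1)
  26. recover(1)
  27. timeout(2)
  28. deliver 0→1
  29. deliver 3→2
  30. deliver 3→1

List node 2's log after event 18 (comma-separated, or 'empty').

empty

after 1 — timeout(0): n0:back/v1/[-]
after 2 — deliver 0→3: n3:back/v1/[-]
after 3 — deliver 3→0: ·
after 4 — deliver 0→2: n2:back/v1/[-]
after 5 — deliver 2→0: ·
after 6 — deliver 0→1: n1:prim/v1/[-]
after 7 — deliver 1→0: ·
after 8 — deliver 0→3: ·
after 9 — deliver 2→3: ·
after 10 — timeout(3): n3:back/v2/[-]
after 11 — deliver 3→0: n0:back/v2/[-]
after 12 — deliver 2→4: ·
after 13 — deliver 0→2: ·
after 14 — deliver 0→4: n4:back/v1/[-]
after 15 — propose(0,'y'): ·
after 16 — deliver 0→2: ·
after 17 — deliver 2→0: ·
after 18 — deliver 0→3: ·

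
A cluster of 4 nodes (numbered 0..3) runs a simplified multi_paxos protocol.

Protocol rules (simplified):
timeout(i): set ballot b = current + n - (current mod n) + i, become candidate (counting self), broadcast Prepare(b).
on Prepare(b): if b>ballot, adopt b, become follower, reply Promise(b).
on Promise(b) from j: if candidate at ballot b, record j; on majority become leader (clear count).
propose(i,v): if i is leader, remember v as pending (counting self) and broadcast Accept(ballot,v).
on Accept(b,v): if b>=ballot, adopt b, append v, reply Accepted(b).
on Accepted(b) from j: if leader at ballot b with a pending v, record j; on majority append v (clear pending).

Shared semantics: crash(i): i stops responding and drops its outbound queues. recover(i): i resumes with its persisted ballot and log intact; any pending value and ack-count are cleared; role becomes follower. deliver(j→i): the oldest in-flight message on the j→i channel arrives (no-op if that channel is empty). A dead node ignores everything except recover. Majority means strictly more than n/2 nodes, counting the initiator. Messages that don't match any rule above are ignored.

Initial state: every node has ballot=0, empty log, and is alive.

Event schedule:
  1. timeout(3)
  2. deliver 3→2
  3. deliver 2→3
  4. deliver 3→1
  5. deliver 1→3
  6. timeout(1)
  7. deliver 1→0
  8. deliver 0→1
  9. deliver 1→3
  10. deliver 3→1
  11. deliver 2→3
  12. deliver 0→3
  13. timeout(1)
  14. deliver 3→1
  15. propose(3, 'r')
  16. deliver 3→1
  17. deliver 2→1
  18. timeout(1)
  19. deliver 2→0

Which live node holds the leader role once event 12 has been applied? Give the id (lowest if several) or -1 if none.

1

[1] timeout(3) → N3(cand b7 [-])
[2] deliver 3→2 → N2(foll b7 [-])
[3] deliver 2→3 → ∅
[4] deliver 3→1 → N1(foll b7 [-])
[5] deliver 1→3 → N3(lead b7 [-])
[6] timeout(1) → N1(cand b9 [-])
[7] deliver 1→0 → N0(foll b9 [-])
[8] deliver 0→1 → ∅
[9] deliver 1→3 → N3(foll b9 [-])
[10] deliver 3→1 → N1(lead b9 [-])
[11] deliver 2→3 → ∅
[12] deliver 0→3 → ∅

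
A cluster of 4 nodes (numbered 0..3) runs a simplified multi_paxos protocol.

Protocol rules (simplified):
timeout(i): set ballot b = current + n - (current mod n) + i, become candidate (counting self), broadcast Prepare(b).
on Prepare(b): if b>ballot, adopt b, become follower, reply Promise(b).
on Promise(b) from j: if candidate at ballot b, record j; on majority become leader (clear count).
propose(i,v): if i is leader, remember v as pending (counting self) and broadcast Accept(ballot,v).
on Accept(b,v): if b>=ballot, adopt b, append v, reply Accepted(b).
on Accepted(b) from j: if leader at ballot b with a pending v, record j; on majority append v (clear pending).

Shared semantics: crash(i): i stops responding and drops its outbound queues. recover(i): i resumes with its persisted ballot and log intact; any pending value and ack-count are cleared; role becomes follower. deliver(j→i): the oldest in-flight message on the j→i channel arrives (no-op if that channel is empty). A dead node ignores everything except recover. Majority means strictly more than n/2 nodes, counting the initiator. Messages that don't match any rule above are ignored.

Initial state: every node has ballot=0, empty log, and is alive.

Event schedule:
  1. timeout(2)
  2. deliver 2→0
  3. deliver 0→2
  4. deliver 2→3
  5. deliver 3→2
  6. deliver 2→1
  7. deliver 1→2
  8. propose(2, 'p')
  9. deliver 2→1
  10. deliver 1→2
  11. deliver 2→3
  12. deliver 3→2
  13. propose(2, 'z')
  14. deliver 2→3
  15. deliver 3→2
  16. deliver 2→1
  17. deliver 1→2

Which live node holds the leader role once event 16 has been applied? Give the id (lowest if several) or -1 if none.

2

after 1 — timeout(2): n2:cand/b6/[-]
after 2 — deliver 2→0: n0:foll/b6/[-]
after 3 — deliver 0→2: ·
after 4 — deliver 2→3: n3:foll/b6/[-]
after 5 — deliver 3→2: n2:lead/b6/[-]
after 6 — deliver 2→1: n1:foll/b6/[-]
after 7 — deliver 1→2: ·
after 8 — propose(2,'p'): ·
after 9 — deliver 2→1: n1:foll/b6/[p]
after 10 — deliver 1→2: ·
after 11 — deliver 2→3: n3:foll/b6/[p]
after 12 — deliver 3→2: n2:lead/b6/[p]
after 13 — propose(2,'z'): ·
after 14 — deliver 2→3: n3:foll/b6/[p,z]
after 15 — deliver 3→2: ·
after 16 — deliver 2→1: n1:foll/b6/[p,z]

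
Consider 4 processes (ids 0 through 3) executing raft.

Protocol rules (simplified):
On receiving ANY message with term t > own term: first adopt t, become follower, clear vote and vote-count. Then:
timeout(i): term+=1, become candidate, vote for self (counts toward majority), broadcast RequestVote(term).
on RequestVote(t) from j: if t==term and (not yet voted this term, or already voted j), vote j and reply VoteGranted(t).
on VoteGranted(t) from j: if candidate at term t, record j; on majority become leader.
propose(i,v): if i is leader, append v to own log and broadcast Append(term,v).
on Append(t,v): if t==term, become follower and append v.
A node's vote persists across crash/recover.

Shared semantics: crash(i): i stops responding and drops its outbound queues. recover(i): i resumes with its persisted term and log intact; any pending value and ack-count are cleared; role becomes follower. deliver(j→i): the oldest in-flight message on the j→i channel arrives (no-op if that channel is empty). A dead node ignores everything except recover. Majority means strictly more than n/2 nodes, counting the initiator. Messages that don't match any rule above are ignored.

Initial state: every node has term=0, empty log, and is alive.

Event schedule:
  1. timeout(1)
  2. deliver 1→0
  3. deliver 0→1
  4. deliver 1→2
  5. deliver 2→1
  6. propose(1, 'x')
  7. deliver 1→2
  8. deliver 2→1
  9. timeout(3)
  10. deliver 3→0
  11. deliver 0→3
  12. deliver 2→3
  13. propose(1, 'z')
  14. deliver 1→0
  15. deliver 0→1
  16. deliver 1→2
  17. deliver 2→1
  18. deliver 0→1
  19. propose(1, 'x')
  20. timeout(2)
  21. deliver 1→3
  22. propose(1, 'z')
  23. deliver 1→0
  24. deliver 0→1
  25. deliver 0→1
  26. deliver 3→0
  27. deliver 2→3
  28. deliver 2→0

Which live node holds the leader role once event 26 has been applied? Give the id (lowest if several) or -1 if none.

1. timeout(1):  <1:cand t1 ->
2. deliver 1→0:  <0:foll t1 ->
3. deliver 0→1:  nop
4. deliver 1→2:  <2:foll t1 ->
5. deliver 2→1:  <1:lead t1 ->
6. propose(1,'x'):  <1:lead t1 x>
7. deliver 1→2:  <2:foll t1 x>
8. deliver 2→1:  nop
9. timeout(3):  <3:cand t1 ->
10. deliver 3→0:  nop
11. deliver 0→3:  nop
12. deliver 2→3:  nop
13. propose(1,'z'):  <1:lead t1 x,z>
14. deliver 1→0:  <0:foll t1 x>
15. deliver 0→1:  nop
16. deliver 1→2:  <2:foll t1 x,z>
17. deliver 2→1:  nop
18. deliver 0→1:  nop
19. propose(1,'x'):  <1:lead t1 x,z,x>
20. timeout(2):  <2:cand t2 x,z>
21. deliver 1→3:  nop
22. propose(1,'z'):  <1:lead t1 x,z,x,z>
23. deliver 1→0:  <0:foll t1 x,z>
24. deliver 0→1:  nop
25. deliver 0→1:  nop
26. deliver 3→0:  nop

1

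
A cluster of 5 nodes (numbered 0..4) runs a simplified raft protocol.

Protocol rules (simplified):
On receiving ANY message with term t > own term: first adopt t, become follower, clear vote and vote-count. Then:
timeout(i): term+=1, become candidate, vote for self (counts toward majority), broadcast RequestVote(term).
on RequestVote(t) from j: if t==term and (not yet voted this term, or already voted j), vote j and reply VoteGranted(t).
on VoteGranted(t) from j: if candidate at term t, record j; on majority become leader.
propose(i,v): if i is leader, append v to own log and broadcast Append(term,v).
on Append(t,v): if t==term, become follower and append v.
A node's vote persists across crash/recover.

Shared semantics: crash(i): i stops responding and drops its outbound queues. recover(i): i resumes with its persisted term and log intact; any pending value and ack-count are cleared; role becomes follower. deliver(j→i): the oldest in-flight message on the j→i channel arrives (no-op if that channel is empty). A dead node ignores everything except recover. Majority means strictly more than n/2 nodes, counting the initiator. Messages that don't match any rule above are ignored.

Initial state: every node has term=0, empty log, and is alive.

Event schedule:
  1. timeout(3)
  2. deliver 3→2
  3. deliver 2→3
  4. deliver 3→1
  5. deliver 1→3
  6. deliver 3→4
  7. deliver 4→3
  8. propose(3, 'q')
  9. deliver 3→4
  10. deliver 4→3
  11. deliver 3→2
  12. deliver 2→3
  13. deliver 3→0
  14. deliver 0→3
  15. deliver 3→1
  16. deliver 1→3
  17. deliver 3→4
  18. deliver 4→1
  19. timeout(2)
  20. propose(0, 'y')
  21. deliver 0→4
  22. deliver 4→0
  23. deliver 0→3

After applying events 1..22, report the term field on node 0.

1

step 1 timeout(3): 3={cand,t=1,log=-}
step 2 deliver 3→2: 2={foll,t=1,log=-}
step 3 deliver 2→3: —
step 4 deliver 3→1: 1={foll,t=1,log=-}
step 5 deliver 1→3: 3={lead,t=1,log=-}
step 6 deliver 3→4: 4={foll,t=1,log=-}
step 7 deliver 4→3: —
step 8 propose(3,'q'): 3={lead,t=1,log=q}
step 9 deliver 3→4: 4={foll,t=1,log=q}
step 10 deliver 4→3: —
step 11 deliver 3→2: 2={foll,t=1,log=q}
step 12 deliver 2→3: —
step 13 deliver 3→0: 0={foll,t=1,log=-}
step 14 deliver 0→3: —
step 15 deliver 3→1: 1={foll,t=1,log=q}
step 16 deliver 1→3: —
step 17 deliver 3→4: —
step 18 deliver 4→1: —
step 19 timeout(2): 2={cand,t=2,log=q}
step 20 propose(0,'y'): —
step 21 deliver 0→4: —
step 22 deliver 4→0: —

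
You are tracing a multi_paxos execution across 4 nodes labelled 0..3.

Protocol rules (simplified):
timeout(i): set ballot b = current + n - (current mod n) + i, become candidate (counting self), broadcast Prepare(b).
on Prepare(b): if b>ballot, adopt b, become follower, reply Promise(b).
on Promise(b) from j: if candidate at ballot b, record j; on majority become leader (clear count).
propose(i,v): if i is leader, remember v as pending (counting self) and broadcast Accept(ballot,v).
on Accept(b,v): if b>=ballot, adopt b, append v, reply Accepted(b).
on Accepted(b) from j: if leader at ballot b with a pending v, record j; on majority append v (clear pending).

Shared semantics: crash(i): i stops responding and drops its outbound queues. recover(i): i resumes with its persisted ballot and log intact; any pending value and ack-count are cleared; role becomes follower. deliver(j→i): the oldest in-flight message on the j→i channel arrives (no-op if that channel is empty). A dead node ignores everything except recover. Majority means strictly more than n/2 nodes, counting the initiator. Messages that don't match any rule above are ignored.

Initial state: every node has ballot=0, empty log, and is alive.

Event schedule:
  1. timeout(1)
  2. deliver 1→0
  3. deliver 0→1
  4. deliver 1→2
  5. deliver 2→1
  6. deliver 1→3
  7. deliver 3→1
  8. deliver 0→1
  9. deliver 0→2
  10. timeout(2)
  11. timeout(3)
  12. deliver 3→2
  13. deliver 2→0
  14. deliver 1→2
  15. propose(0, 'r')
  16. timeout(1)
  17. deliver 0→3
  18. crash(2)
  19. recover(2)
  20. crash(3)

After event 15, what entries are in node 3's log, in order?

empty

step 1 timeout(1): 1={cand,b=5,log=-}
step 2 deliver 1→0: 0={foll,b=5,log=-}
step 3 deliver 0→1: —
step 4 deliver 1→2: 2={foll,b=5,log=-}
step 5 deliver 2→1: 1={lead,b=5,log=-}
step 6 deliver 1→3: 3={foll,b=5,log=-}
step 7 deliver 3→1: —
step 8 deliver 0→1: —
step 9 deliver 0→2: —
step 10 timeout(2): 2={cand,b=10,log=-}
step 11 timeout(3): 3={cand,b=11,log=-}
step 12 deliver 3→2: 2={foll,b=11,log=-}
step 13 deliver 2→0: 0={foll,b=10,log=-}
step 14 deliver 1→2: —
step 15 propose(0,'r'): —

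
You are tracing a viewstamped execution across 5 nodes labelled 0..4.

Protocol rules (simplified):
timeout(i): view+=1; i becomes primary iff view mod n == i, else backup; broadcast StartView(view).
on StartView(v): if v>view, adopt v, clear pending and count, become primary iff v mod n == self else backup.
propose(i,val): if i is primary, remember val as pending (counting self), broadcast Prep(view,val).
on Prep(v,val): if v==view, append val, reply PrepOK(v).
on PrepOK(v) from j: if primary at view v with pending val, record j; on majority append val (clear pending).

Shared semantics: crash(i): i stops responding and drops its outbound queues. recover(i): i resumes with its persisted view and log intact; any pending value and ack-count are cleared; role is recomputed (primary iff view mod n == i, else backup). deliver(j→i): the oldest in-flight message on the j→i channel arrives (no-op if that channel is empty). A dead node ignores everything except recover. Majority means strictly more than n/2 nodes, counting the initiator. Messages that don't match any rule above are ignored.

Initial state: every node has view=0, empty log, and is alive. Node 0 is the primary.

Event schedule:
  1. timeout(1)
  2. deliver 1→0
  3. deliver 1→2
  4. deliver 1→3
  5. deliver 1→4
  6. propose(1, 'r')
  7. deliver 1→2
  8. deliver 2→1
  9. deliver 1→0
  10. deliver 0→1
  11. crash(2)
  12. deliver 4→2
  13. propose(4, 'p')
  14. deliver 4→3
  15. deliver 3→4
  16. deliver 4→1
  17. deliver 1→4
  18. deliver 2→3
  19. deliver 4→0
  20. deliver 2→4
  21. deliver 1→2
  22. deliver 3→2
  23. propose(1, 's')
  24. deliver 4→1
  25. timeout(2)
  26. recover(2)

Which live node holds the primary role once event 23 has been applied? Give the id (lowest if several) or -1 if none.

1. timeout(1):  <1:prim v1 ->
2. deliver 1→0:  <0:back v1 ->
3. deliver 1→2:  <2:back v1 ->
4. deliver 1→3:  <3:back v1 ->
5. deliver 1→4:  <4:back v1 ->
6. propose(1,'r'):  nop
7. deliver 1→2:  <2:back v1 r>
8. deliver 2→1:  nop
9. deliver 1→0:  <0:back v1 r>
10. deliver 0→1:  <1:prim v1 r>
11. crash(2):  <2:✗back v1 r>
12. deliver 4→2:  nop
13. propose(4,'p'):  nop
14. deliver 4→3:  nop
15. deliver 3→4:  nop
16. deliver 4→1:  nop
17. deliver 1→4:  <4:back v1 r>
18. deliver 2→3:  nop
19. deliver 4→0:  nop
20. deliver 2→4:  nop
21. deliver 1→2:  nop
22. deliver 3→2:  nop
23. propose(1,'s'):  nop

1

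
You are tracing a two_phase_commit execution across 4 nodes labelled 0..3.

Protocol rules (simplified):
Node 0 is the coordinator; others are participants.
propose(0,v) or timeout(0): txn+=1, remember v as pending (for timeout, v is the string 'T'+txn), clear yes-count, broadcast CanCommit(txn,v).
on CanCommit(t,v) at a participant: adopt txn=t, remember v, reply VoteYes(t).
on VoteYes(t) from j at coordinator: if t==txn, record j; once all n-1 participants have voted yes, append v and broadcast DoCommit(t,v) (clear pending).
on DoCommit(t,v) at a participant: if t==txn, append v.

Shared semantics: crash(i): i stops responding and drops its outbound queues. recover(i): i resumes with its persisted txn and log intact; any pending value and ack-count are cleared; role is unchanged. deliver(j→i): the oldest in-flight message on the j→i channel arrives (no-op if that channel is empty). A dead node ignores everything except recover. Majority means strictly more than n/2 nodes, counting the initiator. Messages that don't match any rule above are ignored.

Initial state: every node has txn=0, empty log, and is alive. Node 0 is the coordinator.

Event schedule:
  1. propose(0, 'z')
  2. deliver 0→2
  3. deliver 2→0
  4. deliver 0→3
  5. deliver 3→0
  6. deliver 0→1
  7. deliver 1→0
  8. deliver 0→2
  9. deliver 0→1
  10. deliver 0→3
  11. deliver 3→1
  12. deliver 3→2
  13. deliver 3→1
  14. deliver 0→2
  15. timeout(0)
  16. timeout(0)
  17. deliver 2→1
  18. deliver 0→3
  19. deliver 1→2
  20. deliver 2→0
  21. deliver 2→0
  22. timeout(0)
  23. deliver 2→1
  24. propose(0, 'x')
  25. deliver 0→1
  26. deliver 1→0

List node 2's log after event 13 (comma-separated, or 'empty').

step 1 propose(0,'z'): 0={coor,t=1,log=-}
step 2 deliver 0→2: 2={part,t=1,log=-}
step 3 deliver 2→0: —
step 4 deliver 0→3: 3={part,t=1,log=-}
step 5 deliver 3→0: —
step 6 deliver 0→1: 1={part,t=1,log=-}
step 7 deliver 1→0: 0={coor,t=1,log=z}
step 8 deliver 0→2: 2={part,t=1,log=z}
step 9 deliver 0→1: 1={part,t=1,log=z}
step 10 deliver 0→3: 3={part,t=1,log=z}
step 11 deliver 3→1: —
step 12 deliver 3→2: —
step 13 deliver 3→1: —

z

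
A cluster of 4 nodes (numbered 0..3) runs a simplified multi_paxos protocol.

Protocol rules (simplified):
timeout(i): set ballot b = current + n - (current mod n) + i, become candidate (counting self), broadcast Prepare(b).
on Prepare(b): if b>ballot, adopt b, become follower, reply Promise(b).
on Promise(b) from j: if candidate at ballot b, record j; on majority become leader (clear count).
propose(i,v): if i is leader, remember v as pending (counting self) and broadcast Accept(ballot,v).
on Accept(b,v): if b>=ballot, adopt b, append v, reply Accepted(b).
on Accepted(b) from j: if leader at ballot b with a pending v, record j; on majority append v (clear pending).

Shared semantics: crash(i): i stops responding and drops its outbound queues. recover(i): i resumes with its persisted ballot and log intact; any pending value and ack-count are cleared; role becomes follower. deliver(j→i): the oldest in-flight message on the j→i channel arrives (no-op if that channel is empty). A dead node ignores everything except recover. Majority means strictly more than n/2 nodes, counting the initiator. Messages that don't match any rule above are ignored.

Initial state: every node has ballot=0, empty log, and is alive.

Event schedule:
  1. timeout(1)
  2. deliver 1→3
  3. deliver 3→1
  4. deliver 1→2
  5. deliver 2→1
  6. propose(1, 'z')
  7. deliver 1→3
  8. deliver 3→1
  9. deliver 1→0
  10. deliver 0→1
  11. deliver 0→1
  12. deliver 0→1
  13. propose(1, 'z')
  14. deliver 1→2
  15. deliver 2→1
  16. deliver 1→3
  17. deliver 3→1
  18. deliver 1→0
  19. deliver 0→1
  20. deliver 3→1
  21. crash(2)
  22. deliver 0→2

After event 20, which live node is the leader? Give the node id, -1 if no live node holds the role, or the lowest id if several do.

[1] timeout(1) → N1(cand b5 [-])
[2] deliver 1→3 → N3(foll b5 [-])
[3] deliver 3→1 → ∅
[4] deliver 1→2 → N2(foll b5 [-])
[5] deliver 2→1 → N1(lead b5 [-])
[6] propose(1,'z') → ∅
[7] deliver 1→3 → N3(foll b5 [z])
[8] deliver 3→1 → ∅
[9] deliver 1→0 → N0(foll b5 [-])
[10] deliver 0→1 → ∅
[11] deliver 0→1 → ∅
[12] deliver 0→1 → ∅
[13] propose(1,'z') → ∅
[14] deliver 1→2 → N2(foll b5 [z])
[15] deliver 2→1 → ∅
[16] deliver 1→3 → N3(foll b5 [z,z])
[17] deliver 3→1 → N1(lead b5 [z])
[18] deliver 1→0 → N0(foll b5 [z])
[19] deliver 0→1 → ∅
[20] deliver 3→1 → ∅

1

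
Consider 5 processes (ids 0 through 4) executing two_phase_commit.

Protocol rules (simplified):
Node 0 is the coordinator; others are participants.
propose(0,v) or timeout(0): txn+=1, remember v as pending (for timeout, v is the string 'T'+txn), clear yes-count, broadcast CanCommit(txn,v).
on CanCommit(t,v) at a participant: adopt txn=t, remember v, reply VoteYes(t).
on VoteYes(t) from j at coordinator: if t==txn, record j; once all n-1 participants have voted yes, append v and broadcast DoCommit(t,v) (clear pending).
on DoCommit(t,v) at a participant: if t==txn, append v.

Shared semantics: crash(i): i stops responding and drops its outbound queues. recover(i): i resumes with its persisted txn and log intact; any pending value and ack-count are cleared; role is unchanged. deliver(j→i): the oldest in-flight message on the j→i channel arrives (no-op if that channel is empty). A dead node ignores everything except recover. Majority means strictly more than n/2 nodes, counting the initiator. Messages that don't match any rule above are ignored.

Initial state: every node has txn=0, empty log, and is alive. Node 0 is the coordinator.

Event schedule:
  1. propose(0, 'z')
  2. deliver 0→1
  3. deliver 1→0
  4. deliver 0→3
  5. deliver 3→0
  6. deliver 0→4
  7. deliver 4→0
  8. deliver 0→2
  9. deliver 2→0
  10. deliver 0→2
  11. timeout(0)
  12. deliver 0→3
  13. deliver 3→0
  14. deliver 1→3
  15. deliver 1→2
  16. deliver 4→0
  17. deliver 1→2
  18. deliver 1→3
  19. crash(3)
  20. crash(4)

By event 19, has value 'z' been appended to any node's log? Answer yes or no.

yes

e1 propose(0,'z'): 0[coor,t=1,-]
e2 deliver 0→1: 1[part,t=1,-]
e3 deliver 1→0: ·
e4 deliver 0→3: 3[part,t=1,-]
e5 deliver 3→0: ·
e6 deliver 0→4: 4[part,t=1,-]
e7 deliver 4→0: ·
e8 deliver 0→2: 2[part,t=1,-]
e9 deliver 2→0: 0[coor,t=1,z]
e10 deliver 0→2: 2[part,t=1,z]
e11 timeout(0): 0[coor,t=2,z]
e12 deliver 0→3: 3[part,t=1,z]
e13 deliver 3→0: ·
e14 deliver 1→3: ·
e15 deliver 1→2: ·
e16 deliver 4→0: ·
e17 deliver 1→2: ·
e18 deliver 1→3: ·
e19 crash(3): 3[✗part,t=1,z]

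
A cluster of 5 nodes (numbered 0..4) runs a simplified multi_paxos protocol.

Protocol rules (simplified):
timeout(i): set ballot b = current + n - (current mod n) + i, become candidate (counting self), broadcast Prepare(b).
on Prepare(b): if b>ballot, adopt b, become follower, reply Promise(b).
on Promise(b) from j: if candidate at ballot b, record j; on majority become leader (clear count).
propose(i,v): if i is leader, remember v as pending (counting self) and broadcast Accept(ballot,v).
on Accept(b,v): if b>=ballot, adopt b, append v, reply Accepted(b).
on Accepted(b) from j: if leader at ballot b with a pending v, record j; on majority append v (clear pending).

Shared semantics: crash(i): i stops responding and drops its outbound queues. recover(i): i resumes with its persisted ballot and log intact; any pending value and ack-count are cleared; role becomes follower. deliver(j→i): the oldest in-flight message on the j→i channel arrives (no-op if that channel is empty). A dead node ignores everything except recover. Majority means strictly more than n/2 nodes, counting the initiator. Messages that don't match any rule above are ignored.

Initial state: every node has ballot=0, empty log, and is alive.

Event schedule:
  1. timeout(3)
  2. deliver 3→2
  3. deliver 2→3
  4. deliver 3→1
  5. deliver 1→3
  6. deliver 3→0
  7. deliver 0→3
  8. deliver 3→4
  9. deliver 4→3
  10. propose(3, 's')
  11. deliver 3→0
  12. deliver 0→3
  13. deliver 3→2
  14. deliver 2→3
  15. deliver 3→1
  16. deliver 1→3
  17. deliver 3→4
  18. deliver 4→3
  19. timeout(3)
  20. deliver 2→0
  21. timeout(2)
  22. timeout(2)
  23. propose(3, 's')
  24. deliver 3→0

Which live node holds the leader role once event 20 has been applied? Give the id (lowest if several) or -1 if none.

1. timeout(3):  <3:cand b8 ->
2. deliver 3→2:  <2:foll b8 ->
3. deliver 2→3:  nop
4. deliver 3→1:  <1:foll b8 ->
5. deliver 1→3:  <3:lead b8 ->
6. deliver 3→0:  <0:foll b8 ->
7. deliver 0→3:  nop
8. deliver 3→4:  <4:foll b8 ->
9. deliver 4→3:  nop
10. propose(3,'s'):  nop
11. deliver 3→0:  <0:foll b8 s>
12. deliver 0→3:  nop
13. deliver 3→2:  <2:foll b8 s>
14. deliver 2→3:  <3:lead b8 s>
15. deliver 3→1:  <1:foll b8 s>
16. deliver 1→3:  nop
17. deliver 3→4:  <4:foll b8 s>
18. deliver 4→3:  nop
19. timeout(3):  <3:cand b13 s>
20. deliver 2→0:  nop

-1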